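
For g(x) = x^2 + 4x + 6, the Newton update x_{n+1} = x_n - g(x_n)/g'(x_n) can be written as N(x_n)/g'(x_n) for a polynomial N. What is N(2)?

g'(x) = 2x + 4.
N(x) = x·g'(x) - g(x) = x·(2x + 4) - (x^2 + 4x + 6) = x^2 - 6.
N(2) = -2.

-2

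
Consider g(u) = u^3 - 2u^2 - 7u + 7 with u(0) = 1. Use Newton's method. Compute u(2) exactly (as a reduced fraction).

g'(u) = 3u^2 - 4u - 7.
g(1) = -1, g'(1) = -8, so u(1) = 1 - (-1)/(-8) = 7/8.
g(7/8) = 7/512, g'(7/8) = -525/64, so u(2) = (7/8) - (7/512)/(-525/64) = 263/300.

263/300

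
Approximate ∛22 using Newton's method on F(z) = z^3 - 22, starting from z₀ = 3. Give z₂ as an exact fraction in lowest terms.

F'(z) = 3z^2.
F(3) = 5, F'(3) = 27, so z₁ = 3 - 5/27 = 76/27.
F(76/27) = 5950/19683, F'(76/27) = 5776/243, so z₂ = (76/27) - (5950/19683)/(5776/243) = 655489/233928.

655489/233928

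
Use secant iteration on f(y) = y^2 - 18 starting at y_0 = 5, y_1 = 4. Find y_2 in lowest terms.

38/9

f(5) = 7, f(4) = -2. y_2 = 4 - (-2)·(4 - 5)/((-2) - 7) = 38/9.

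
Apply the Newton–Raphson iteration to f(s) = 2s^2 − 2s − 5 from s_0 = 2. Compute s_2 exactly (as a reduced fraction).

f'(s) = 4s − 2.
f(2) = −1, f'(2) = 6, so s_1 = 2 − (−1)/6 = 13/6.
f(13/6) = 1/18, f'(13/6) = 20/3, so s_2 = (13/6) − (1/18)/(20/3) = 259/120.

259/120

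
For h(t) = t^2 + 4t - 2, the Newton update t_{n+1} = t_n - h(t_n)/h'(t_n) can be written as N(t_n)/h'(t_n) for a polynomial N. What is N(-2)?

6

h'(t) = 2t + 4.
N(t) = t·h'(t) - h(t) = t·(2t + 4) - (t^2 + 4t - 2) = t^2 + 2.
N(-2) = 6.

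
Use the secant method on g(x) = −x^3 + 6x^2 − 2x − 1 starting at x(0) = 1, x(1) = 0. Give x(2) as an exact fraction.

g(1) = 2, g(0) = −1. x(2) = 0 − (−1)·(0 − 1)/((−1) − 2) = 1/3.

1/3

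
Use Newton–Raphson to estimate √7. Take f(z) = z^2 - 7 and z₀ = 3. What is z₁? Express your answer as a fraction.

8/3

f'(z) = 2z.
f(3) = 2, f'(3) = 6, so z₁ = 3 - 2/6 = 8/3.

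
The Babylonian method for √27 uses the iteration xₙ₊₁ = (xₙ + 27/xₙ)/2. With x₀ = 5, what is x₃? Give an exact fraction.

x₁ = (5 + 27/5)/2 = 26/5.
x₂ = (26/5 + 27/(26/5))/2 = 1351/260.
x₃ = (1351/260 + 27/(1351/260))/2 = 3650401/702520.

3650401/702520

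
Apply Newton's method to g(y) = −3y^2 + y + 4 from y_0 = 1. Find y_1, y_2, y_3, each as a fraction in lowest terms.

g'(y) = −6y + 1.
g(1) = 2, g'(1) = −5, so y_1 = 1 − 2/(−5) = 7/5.
g(7/5) = −12/25, g'(7/5) = −37/5, so y_2 = (7/5) − (−12/25)/(−37/5) = 247/185.
g(247/185) = −432/34225, g'(247/185) = −1297/185, so y_3 = (247/185) − (−432/34225)/(−1297/185) = 319927/239945.

y_1 = 7/5, y_2 = 247/185, y_3 = 319927/239945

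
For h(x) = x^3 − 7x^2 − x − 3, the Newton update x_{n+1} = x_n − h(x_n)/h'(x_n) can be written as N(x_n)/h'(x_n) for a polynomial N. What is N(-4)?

h'(x) = 3x^2 − 14x − 1.
N(x) = x·h'(x) − h(x) = x·(3x^2 − 14x − 1) − (x^3 − 7x^2 − x − 3) = 2x^3 − 7x^2 + 3.
N(-4) = −237.

−237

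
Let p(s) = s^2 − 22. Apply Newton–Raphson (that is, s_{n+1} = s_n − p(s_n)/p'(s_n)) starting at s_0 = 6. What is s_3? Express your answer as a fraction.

5330977/1136568

p'(s) = 2s.
p(6) = 14, p'(6) = 12, so s_1 = 6 − 14/12 = 29/6.
p(29/6) = 49/36, p'(29/6) = 29/3, so s_2 = (29/6) − (49/36)/(29/3) = 1633/348.
p(1633/348) = 2401/121104, p'(1633/348) = 1633/174, so s_3 = (1633/348) − (2401/121104)/(1633/174) = 5330977/1136568.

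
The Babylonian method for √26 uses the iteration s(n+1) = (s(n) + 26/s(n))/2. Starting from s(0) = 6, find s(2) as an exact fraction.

s(1) = (6 + 26/6)/2 = 31/6.
s(2) = (31/6 + 26/(31/6))/2 = 1897/372.

1897/372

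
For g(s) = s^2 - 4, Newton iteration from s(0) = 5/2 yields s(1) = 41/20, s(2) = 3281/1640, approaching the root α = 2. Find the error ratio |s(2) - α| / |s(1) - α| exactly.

s(1) - α = 41/20 - 2 = 1/20, so |s(1) - α| = 1/20.
s(2) - α = 3281/1640 - 2 = 1/1640, so |s(2) - α| = 1/1640.
Ratio = (1/1640) / (1/20) = 1/82.

1/82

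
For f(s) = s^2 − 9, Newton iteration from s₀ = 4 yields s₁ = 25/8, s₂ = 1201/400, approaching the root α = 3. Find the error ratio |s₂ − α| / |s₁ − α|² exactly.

s₁ − α = 25/8 − 3 = 1/8, so |s₁ − α| = 1/8.
s₂ − α = 1201/400 − 3 = 1/400, so |s₂ − α| = 1/400.
|s₁ − α|² = 1/64.
Ratio = (1/400) / (1/64) = 4/25.

4/25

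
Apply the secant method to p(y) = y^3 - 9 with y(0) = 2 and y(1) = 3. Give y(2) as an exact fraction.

39/19

p(2) = -1, p(3) = 18. y(2) = 3 - 18·(3 - 2)/(18 - (-1)) = 39/19.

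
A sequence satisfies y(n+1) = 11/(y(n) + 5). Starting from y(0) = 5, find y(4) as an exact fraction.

y(1) = 11/(5 + 5) = 11/10.
y(2) = 11/(11/10 + 5) = 110/61.
y(3) = 11/(110/61 + 5) = 671/415.
y(4) = 11/(671/415 + 5) = 4565/2746.

4565/2746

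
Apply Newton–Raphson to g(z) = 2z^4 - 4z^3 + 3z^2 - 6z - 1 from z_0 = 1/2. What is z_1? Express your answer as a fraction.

g'(z) = 8z^3 - 12z^2 + 6z - 6.
g(1/2) = -29/8, g'(1/2) = -5, so z_1 = (1/2) - (-29/8)/(-5) = -9/40.

-9/40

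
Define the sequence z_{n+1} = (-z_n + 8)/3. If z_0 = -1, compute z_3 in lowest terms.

19/9

z_1 = (-(-1) + 8)/3 = 3.
z_2 = (-3 + 8)/3 = 5/3.
z_3 = (-(5/3) + 8)/3 = 19/9.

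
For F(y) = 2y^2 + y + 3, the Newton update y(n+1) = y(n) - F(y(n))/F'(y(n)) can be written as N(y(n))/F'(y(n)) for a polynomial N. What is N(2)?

F'(y) = 4y + 1.
N(y) = y·F'(y) - F(y) = y·(4y + 1) - (2y^2 + y + 3) = 2y^2 - 3.
N(2) = 5.

5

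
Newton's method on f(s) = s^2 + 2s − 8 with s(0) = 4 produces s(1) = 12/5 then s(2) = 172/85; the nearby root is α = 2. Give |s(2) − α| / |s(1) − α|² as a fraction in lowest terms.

s(1) − α = 12/5 − 2 = 2/5, so |s(1) − α| = 2/5.
s(2) − α = 172/85 − 2 = 2/85, so |s(2) − α| = 2/85.
|s(1) − α|² = 4/25.
Ratio = (2/85) / (4/25) = 5/34.

5/34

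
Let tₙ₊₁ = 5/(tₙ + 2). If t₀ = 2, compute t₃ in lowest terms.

65/46

t₁ = 5/(2 + 2) = 5/4.
t₂ = 5/(5/4 + 2) = 20/13.
t₃ = 5/(20/13 + 2) = 65/46.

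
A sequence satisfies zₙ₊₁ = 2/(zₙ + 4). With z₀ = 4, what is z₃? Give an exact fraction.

17/38

z₁ = 2/(4 + 4) = 1/4.
z₂ = 2/(1/4 + 4) = 8/17.
z₃ = 2/(8/17 + 4) = 17/38.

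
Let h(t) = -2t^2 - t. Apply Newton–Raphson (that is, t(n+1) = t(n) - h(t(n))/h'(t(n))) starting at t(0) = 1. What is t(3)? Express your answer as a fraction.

h'(t) = -4t - 1.
h(1) = -3, h'(1) = -5, so t(1) = 1 - (-3)/(-5) = 2/5.
h(2/5) = -18/25, h'(2/5) = -13/5, so t(2) = (2/5) - (-18/25)/(-13/5) = 8/65.
h(8/65) = -648/4225, h'(8/65) = -97/65, so t(3) = (8/65) - (-648/4225)/(-97/65) = 128/6305.

128/6305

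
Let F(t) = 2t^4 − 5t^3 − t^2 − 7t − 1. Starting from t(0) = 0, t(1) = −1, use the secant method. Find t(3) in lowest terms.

F(0) = −1, F(−1) = 12. t(2) = (−1) − 12·((−1) − 0)/(12 − (−1)) = −1/13.
F(−1) = 12, F(−1/13) = −13284/28561. t(3) = (−1/13) − (−13284/28561)·((−1/13) − (−1))/((−13284/28561) − 12) = −826/7417.

−826/7417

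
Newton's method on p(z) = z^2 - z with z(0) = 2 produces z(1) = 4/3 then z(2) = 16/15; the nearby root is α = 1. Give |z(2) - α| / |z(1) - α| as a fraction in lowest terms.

z(1) - α = 4/3 - 1 = 1/3, so |z(1) - α| = 1/3.
z(2) - α = 16/15 - 1 = 1/15, so |z(2) - α| = 1/15.
Ratio = (1/15) / (1/3) = 1/5.

1/5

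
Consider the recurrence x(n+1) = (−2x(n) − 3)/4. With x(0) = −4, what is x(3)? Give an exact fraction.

−1/16

x(1) = (−2·(−4) − 3)/4 = 5/4.
x(2) = (−2·(5/4) − 3)/4 = −11/8.
x(3) = (−2·(−11/8) − 3)/4 = −1/16.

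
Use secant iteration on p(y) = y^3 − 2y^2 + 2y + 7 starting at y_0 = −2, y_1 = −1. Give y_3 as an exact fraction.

−2629/2179

p(−2) = −13, p(−1) = 2. y_2 = (−1) − 2·((−1) − (−2))/(2 − (−13)) = −17/15.
p(−1) = 2, p(−17/15) = 2392/3375. y_3 = (−17/15) − (2392/3375)·((−17/15) − (−1))/((2392/3375) − 2) = −2629/2179.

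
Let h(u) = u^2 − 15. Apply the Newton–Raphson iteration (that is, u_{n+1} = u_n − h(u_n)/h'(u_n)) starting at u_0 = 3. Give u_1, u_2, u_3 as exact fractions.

h'(u) = 2u.
h(3) = −6, h'(3) = 6, so u_1 = 3 − (−6)/6 = 4.
h(4) = 1, h'(4) = 8, so u_2 = 4 − 1/8 = 31/8.
h(31/8) = 1/64, h'(31/8) = 31/4, so u_3 = (31/8) − (1/64)/(31/4) = 1921/496.

u_1 = 4, u_2 = 31/8, u_3 = 1921/496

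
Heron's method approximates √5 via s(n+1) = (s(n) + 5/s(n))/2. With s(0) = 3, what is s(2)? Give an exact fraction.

47/21

s(1) = (3 + 5/3)/2 = 7/3.
s(2) = (7/3 + 5/(7/3))/2 = 47/21.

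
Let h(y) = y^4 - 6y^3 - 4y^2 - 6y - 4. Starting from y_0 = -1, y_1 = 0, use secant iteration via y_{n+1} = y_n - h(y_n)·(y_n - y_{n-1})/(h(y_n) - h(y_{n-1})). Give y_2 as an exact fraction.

h(-1) = 5, h(0) = -4. y_2 = 0 - (-4)·(0 - (-1))/((-4) - 5) = -4/9.

-4/9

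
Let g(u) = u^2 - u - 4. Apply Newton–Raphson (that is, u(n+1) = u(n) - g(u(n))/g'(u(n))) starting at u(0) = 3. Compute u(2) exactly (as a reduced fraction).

269/105

g'(u) = 2u - 1.
g(3) = 2, g'(3) = 5, so u(1) = 3 - 2/5 = 13/5.
g(13/5) = 4/25, g'(13/5) = 21/5, so u(2) = (13/5) - (4/25)/(21/5) = 269/105.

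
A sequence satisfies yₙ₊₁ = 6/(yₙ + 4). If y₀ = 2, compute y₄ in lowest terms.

78/67

y₁ = 6/(2 + 4) = 1.
y₂ = 6/(1 + 4) = 6/5.
y₃ = 6/(6/5 + 4) = 15/13.
y₄ = 6/(15/13 + 4) = 78/67.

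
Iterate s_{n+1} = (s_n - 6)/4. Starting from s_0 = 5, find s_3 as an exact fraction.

s_1 = (5 - 6)/4 = -1/4.
s_2 = ((-1/4) - 6)/4 = -25/16.
s_3 = ((-25/16) - 6)/4 = -121/64.

-121/64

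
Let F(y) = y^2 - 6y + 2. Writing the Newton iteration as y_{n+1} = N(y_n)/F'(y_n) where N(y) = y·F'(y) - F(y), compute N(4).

F'(y) = 2y - 6.
N(y) = y·F'(y) - F(y) = y·(2y - 6) - (y^2 - 6y + 2) = y^2 - 2.
N(4) = 14.

14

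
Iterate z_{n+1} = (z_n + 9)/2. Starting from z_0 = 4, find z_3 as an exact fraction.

z_1 = (4 + 9)/2 = 13/2.
z_2 = ((13/2) + 9)/2 = 31/4.
z_3 = ((31/4) + 9)/2 = 67/8.

67/8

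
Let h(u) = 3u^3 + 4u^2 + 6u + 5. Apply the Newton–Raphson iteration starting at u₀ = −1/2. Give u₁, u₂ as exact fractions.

h'(u) = 9u^2 + 8u + 6.
h(−1/2) = 21/8, h'(−1/2) = 17/4, so u₁ = (−1/2) − (21/8)/(17/4) = −19/17.
h(−19/17) = −4410/4913, h'(−19/17) = 2399/289, so u₂ = (−19/17) − (−4410/4913)/(2399/289) = −41171/40783.

u₁ = −19/17, u₂ = −41171/40783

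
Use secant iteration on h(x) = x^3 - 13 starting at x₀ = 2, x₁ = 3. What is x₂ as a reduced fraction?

h(2) = -5, h(3) = 14. x₂ = 3 - 14·(3 - 2)/(14 - (-5)) = 43/19.

43/19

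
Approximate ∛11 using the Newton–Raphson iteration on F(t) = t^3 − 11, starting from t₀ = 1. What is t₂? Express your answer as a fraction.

F'(t) = 3t^2.
F(1) = −10, F'(1) = 3, so t₁ = 1 − (−10)/3 = 13/3.
F(13/3) = 1900/27, F'(13/3) = 169/3, so t₂ = (13/3) − (1900/27)/(169/3) = 4691/1521.

4691/1521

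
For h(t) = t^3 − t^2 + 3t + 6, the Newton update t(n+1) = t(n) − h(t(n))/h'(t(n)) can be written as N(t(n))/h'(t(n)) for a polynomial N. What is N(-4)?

−150

h'(t) = 3t^2 − 2t + 3.
N(t) = t·h'(t) − h(t) = t·(3t^2 − 2t + 3) − (t^3 − t^2 + 3t + 6) = 2t^3 − t^2 − 6.
N(-4) = −150.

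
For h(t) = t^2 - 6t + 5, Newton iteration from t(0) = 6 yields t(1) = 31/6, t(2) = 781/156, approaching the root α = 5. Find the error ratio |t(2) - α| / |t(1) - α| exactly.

1/26

t(1) - α = 31/6 - 5 = 1/6, so |t(1) - α| = 1/6.
t(2) - α = 781/156 - 5 = 1/156, so |t(2) - α| = 1/156.
Ratio = (1/156) / (1/6) = 1/26.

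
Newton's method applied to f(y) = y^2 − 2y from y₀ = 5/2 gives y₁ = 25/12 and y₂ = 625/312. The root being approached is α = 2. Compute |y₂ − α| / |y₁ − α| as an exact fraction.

1/26

y₁ − α = 25/12 − 2 = 1/12, so |y₁ − α| = 1/12.
y₂ − α = 625/312 − 2 = 1/312, so |y₂ − α| = 1/312.
Ratio = (1/312) / (1/12) = 1/26.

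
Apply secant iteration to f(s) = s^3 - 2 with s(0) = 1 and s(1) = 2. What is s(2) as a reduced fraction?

8/7

f(1) = -1, f(2) = 6. s(2) = 2 - 6·(2 - 1)/(6 - (-1)) = 8/7.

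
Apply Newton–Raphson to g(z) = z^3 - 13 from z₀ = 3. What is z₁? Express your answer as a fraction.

67/27

g'(z) = 3z^2.
g(3) = 14, g'(3) = 27, so z₁ = 3 - 14/27 = 67/27.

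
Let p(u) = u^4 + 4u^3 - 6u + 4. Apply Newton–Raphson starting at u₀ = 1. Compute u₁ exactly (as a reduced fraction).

p'(u) = 4u^3 + 12u^2 - 6.
p(1) = 3, p'(1) = 10, so u₁ = 1 - 3/10 = 7/10.

7/10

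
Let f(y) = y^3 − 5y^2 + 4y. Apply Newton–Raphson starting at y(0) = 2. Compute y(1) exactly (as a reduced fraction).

1

f'(y) = 3y^2 − 10y + 4.
f(2) = −4, f'(2) = −4, so y(1) = 2 − (−4)/(−4) = 1.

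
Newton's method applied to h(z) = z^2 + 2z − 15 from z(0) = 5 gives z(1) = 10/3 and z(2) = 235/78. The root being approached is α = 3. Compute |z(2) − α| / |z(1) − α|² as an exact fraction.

z(1) − α = 10/3 − 3 = 1/3, so |z(1) − α| = 1/3.
z(2) − α = 235/78 − 3 = 1/78, so |z(2) − α| = 1/78.
|z(1) − α|² = 1/9.
Ratio = (1/78) / (1/9) = 3/26.

3/26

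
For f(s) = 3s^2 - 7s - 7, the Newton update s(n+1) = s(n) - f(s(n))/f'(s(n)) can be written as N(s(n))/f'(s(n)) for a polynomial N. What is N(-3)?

34

f'(s) = 6s - 7.
N(s) = s·f'(s) - f(s) = s·(6s - 7) - (3s^2 - 7s - 7) = 3s^2 + 7.
N(-3) = 34.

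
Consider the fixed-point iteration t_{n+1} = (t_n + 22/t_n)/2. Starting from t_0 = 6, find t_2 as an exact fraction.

1633/348

t_1 = (6 + 22/6)/2 = 29/6.
t_2 = (29/6 + 22/(29/6))/2 = 1633/348.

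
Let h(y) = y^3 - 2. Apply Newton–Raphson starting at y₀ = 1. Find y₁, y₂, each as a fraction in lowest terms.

h'(y) = 3y^2.
h(1) = -1, h'(1) = 3, so y₁ = 1 - (-1)/3 = 4/3.
h(4/3) = 10/27, h'(4/3) = 16/3, so y₂ = (4/3) - (10/27)/(16/3) = 91/72.

y₁ = 4/3, y₂ = 91/72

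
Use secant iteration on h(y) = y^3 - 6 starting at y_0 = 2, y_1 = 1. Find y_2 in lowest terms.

h(2) = 2, h(1) = -5. y_2 = 1 - (-5)·(1 - 2)/((-5) - 2) = 12/7.

12/7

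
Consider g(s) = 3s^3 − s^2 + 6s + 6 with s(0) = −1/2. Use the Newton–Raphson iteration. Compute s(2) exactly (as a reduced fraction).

g'(s) = 9s^2 − 2s + 6.
g(−1/2) = 19/8, g'(−1/2) = 37/4, so s(1) = (−1/2) − (19/8)/(37/4) = −28/37.
g(−28/37) = −20938/50653, g'(−28/37) = 17342/1369, so s(2) = (−28/37) − (−20938/50653)/(17342/1369) = −8011/11063.

−8011/11063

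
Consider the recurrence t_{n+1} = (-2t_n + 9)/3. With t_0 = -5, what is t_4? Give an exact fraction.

t_1 = (-2·(-5) + 9)/3 = 19/3.
t_2 = (-2·(19/3) + 9)/3 = -11/9.
t_3 = (-2·(-11/9) + 9)/3 = 103/27.
t_4 = (-2·(103/27) + 9)/3 = 37/81.

37/81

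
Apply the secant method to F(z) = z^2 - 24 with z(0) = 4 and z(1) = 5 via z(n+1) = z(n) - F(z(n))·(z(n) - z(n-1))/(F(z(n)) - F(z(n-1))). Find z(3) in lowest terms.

F(4) = -8, F(5) = 1. z(2) = 5 - 1·(5 - 4)/(1 - (-8)) = 44/9.
F(5) = 1, F(44/9) = -8/81. z(3) = (44/9) - (-8/81)·((44/9) - 5)/((-8/81) - 1) = 436/89.

436/89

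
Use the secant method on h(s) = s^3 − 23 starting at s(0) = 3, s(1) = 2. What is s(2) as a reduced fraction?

h(3) = 4, h(2) = −15. s(2) = 2 − (−15)·(2 − 3)/((−15) − 4) = 53/19.

53/19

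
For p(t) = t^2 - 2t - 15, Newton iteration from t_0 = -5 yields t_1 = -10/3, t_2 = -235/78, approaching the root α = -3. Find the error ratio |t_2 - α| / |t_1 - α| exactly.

1/26

t_1 - α = -10/3 - (-3) = -10/3 + 3 = -1/3, so |t_1 - α| = 1/3.
t_2 - α = -235/78 - (-3) = -235/78 + 3 = -1/78, so |t_2 - α| = 1/78.
Ratio = (1/78) / (1/3) = 1/26.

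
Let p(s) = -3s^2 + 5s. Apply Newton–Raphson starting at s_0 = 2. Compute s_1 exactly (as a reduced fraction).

p'(s) = -6s + 5.
p(2) = -2, p'(2) = -7, so s_1 = 2 - (-2)/(-7) = 12/7.

12/7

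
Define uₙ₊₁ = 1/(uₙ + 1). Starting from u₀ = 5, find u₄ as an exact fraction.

13/20

u₁ = 1/(5 + 1) = 1/6.
u₂ = 1/(1/6 + 1) = 6/7.
u₃ = 1/(6/7 + 1) = 7/13.
u₄ = 1/(7/13 + 1) = 13/20.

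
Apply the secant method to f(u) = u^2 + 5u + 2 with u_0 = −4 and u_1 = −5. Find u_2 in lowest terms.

f(−4) = −2, f(−5) = 2. u_2 = (−5) − 2·((−5) − (−4))/(2 − (−2)) = −9/2.

−9/2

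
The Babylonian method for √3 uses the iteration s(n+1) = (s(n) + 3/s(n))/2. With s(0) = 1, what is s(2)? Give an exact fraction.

s(1) = (1 + 3/1)/2 = 2.
s(2) = (2 + 3/2)/2 = 7/4.

7/4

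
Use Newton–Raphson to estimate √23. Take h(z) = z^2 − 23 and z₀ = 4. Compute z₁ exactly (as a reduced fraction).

h'(z) = 2z.
h(4) = −7, h'(4) = 8, so z₁ = 4 − (−7)/8 = 39/8.

39/8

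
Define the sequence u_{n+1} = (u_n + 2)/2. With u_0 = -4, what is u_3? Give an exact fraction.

u_1 = ((-4) + 2)/2 = -1.
u_2 = ((-1) + 2)/2 = 1/2.
u_3 = ((1/2) + 2)/2 = 5/4.

5/4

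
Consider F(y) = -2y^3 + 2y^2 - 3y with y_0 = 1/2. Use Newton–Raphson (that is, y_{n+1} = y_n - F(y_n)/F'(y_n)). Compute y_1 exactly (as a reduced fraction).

0

F'(y) = -6y^2 + 4y - 3.
F(1/2) = -5/4, F'(1/2) = -5/2, so y_1 = (1/2) - (-5/4)/(-5/2) = 0.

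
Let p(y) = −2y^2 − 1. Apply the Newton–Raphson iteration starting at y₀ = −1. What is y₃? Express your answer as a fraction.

p'(y) = −4y.
p(−1) = −3, p'(−1) = 4, so y₁ = (−1) − (−3)/4 = −1/4.
p(−1/4) = −9/8, p'(−1/4) = 1, so y₂ = (−1/4) − (−9/8)/1 = 7/8.
p(7/8) = −81/32, p'(7/8) = −7/2, so y₃ = (7/8) − (−81/32)/(−7/2) = 17/112.

17/112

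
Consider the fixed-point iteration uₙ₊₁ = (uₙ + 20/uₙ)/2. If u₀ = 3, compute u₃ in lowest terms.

4858801/1086456

u₁ = (3 + 20/3)/2 = 29/6.
u₂ = (29/6 + 20/(29/6))/2 = 1561/348.
u₃ = (1561/348 + 20/(1561/348))/2 = 4858801/1086456.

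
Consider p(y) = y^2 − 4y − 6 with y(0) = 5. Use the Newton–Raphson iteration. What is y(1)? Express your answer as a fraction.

p'(y) = 2y − 4.
p(5) = −1, p'(5) = 6, so y(1) = 5 − (−1)/6 = 31/6.

31/6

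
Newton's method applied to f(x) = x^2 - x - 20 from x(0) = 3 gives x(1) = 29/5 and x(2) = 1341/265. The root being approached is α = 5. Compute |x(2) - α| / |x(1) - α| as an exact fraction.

x(1) - α = 29/5 - 5 = 4/5, so |x(1) - α| = 4/5.
x(2) - α = 1341/265 - 5 = 16/265, so |x(2) - α| = 16/265.
Ratio = (16/265) / (4/5) = 4/53.

4/53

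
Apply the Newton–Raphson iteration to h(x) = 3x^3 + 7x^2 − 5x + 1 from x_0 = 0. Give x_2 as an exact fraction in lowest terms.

42/115

h'(x) = 9x^2 + 14x − 5.
h(0) = 1, h'(0) = −5, so x_1 = 0 − 1/(−5) = 1/5.
h(1/5) = 38/125, h'(1/5) = −46/25, so x_2 = (1/5) − (38/125)/(−46/25) = 42/115.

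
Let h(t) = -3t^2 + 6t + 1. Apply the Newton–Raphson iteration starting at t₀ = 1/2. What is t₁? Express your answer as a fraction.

h'(t) = -6t + 6.
h(1/2) = 13/4, h'(1/2) = 3, so t₁ = (1/2) - (13/4)/3 = -7/12.

-7/12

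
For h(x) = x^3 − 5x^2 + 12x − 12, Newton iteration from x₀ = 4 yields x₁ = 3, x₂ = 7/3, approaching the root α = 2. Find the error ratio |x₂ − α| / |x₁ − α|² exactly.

x₁ − α = 3 − 2 = 1, so |x₁ − α| = 1.
x₂ − α = 7/3 − 2 = 1/3, so |x₂ − α| = 1/3.
|x₁ − α|² = 1.
Ratio = (1/3) / 1 = 1/3.

1/3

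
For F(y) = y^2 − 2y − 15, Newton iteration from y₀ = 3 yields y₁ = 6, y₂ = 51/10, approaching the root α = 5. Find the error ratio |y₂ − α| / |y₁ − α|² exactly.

y₁ − α = 6 − 5 = 1, so |y₁ − α| = 1.
y₂ − α = 51/10 − 5 = 1/10, so |y₂ − α| = 1/10.
|y₁ − α|² = 1.
Ratio = (1/10) / 1 = 1/10.

1/10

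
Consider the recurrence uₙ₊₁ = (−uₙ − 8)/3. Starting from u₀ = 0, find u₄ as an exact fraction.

−160/81

u₁ = (−0 − 8)/3 = −8/3.
u₂ = (−(−8/3) − 8)/3 = −16/9.
u₃ = (−(−16/9) − 8)/3 = −56/27.
u₄ = (−(−56/27) − 8)/3 = −160/81.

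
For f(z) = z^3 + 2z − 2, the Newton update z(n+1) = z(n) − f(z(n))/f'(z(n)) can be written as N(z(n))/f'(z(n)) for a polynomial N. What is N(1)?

4

f'(z) = 3z^2 + 2.
N(z) = z·f'(z) − f(z) = z·(3z^2 + 2) − (z^3 + 2z − 2) = 2z^3 + 2.
N(1) = 4.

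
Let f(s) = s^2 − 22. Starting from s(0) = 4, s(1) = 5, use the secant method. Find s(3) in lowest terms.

136/29

f(4) = −6, f(5) = 3. s(2) = 5 − 3·(5 − 4)/(3 − (−6)) = 14/3.
f(5) = 3, f(14/3) = −2/9. s(3) = (14/3) − (−2/9)·((14/3) − 5)/((−2/9) − 3) = 136/29.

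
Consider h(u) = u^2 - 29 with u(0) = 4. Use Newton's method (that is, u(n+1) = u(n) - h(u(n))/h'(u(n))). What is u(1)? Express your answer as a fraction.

45/8

h'(u) = 2u.
h(4) = -13, h'(4) = 8, so u(1) = 4 - (-13)/8 = 45/8.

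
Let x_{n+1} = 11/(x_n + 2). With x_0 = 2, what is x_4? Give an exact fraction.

x_1 = 11/(2 + 2) = 11/4.
x_2 = 11/(11/4 + 2) = 44/19.
x_3 = 11/(44/19 + 2) = 209/82.
x_4 = 11/(209/82 + 2) = 902/373.

902/373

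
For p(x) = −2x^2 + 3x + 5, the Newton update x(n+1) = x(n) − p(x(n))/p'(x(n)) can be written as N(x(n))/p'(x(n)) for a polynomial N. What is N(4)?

−37

p'(x) = −4x + 3.
N(x) = x·p'(x) − p(x) = x·(−4x + 3) − (−2x^2 + 3x + 5) = −2x^2 − 5.
N(4) = −37.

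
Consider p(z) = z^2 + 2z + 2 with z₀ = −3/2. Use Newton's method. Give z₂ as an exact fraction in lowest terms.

−31/24

p'(z) = 2z + 2.
p(−3/2) = 5/4, p'(−3/2) = −1, so z₁ = (−3/2) − (5/4)/(−1) = −1/4.
p(−1/4) = 25/16, p'(−1/4) = 3/2, so z₂ = (−1/4) − (25/16)/(3/2) = −31/24.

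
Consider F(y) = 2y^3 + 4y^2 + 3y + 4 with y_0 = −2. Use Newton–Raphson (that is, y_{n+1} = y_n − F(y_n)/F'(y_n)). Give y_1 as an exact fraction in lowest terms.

−20/11

F'(y) = 6y^2 + 8y + 3.
F(−2) = −2, F'(−2) = 11, so y_1 = (−2) − (−2)/11 = −20/11.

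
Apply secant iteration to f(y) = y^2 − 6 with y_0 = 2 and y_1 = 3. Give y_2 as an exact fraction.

f(2) = −2, f(3) = 3. y_2 = 3 − 3·(3 − 2)/(3 − (−2)) = 12/5.

12/5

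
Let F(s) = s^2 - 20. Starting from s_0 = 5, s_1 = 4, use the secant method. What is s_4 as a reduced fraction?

1364/305

F(5) = 5, F(4) = -4. s_2 = 4 - (-4)·(4 - 5)/((-4) - 5) = 40/9.
F(4) = -4, F(40/9) = -20/81. s_3 = (40/9) - (-20/81)·((40/9) - 4)/((-20/81) - (-4)) = 85/19.
F(40/9) = -20/81, F(85/19) = 5/361. s_4 = (85/19) - (5/361)·((85/19) - (40/9))/((5/361) - (-20/81)) = 1364/305.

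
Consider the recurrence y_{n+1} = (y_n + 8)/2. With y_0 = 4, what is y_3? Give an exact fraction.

y_1 = (4 + 8)/2 = 6.
y_2 = (6 + 8)/2 = 7.
y_3 = (7 + 8)/2 = 15/2.

15/2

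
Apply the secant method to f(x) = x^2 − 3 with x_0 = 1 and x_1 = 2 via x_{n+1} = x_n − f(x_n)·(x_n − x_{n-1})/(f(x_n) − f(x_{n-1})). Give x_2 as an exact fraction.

5/3

f(1) = −2, f(2) = 1. x_2 = 2 − 1·(2 − 1)/(1 − (−2)) = 5/3.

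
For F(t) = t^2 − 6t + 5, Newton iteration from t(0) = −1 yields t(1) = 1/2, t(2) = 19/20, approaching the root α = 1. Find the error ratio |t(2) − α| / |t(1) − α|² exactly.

1/5

t(1) − α = 1/2 − 1 = −1/2, so |t(1) − α| = 1/2.
t(2) − α = 19/20 − 1 = −1/20, so |t(2) − α| = 1/20.
|t(1) − α|² = 1/4.
Ratio = (1/20) / (1/4) = 1/5.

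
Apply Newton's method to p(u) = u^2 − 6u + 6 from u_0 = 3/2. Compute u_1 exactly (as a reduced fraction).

p'(u) = 2u − 6.
p(3/2) = −3/4, p'(3/2) = −3, so u_1 = (3/2) − (−3/4)/(−3) = 5/4.

5/4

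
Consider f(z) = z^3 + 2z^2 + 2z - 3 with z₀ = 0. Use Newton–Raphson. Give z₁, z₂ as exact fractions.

z₁ = 3/2, z₂ = 57/59

f'(z) = 3z^2 + 4z + 2.
f(0) = -3, f'(0) = 2, so z₁ = 0 - (-3)/2 = 3/2.
f(3/2) = 63/8, f'(3/2) = 59/4, so z₂ = (3/2) - (63/8)/(59/4) = 57/59.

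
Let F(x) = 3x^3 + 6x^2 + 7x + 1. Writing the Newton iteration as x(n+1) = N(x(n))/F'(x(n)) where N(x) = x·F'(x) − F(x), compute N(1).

F'(x) = 9x^2 + 12x + 7.
N(x) = x·F'(x) − F(x) = x·(9x^2 + 12x + 7) − (3x^3 + 6x^2 + 7x + 1) = 6x^3 + 6x^2 − 1.
N(1) = 11.

11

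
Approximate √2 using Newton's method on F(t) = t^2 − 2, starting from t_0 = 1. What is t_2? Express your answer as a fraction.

F'(t) = 2t.
F(1) = −1, F'(1) = 2, so t_1 = 1 − (−1)/2 = 3/2.
F(3/2) = 1/4, F'(3/2) = 3, so t_2 = (3/2) − (1/4)/3 = 17/12.

17/12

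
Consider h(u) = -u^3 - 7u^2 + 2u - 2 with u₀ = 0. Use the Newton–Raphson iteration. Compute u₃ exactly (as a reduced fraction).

-919/17505

h'(u) = -3u^2 - 14u + 2.
h(0) = -2, h'(0) = 2, so u₁ = 0 - (-2)/2 = 1.
h(1) = -8, h'(1) = -15, so u₂ = 1 - (-8)/(-15) = 7/15.
h(7/15) = -9088/3375, h'(7/15) = -389/75, so u₃ = (7/15) - (-9088/3375)/(-389/75) = -919/17505.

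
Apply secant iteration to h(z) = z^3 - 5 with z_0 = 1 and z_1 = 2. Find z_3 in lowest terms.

265/157

h(1) = -4, h(2) = 3. z_2 = 2 - 3·(2 - 1)/(3 - (-4)) = 11/7.
h(2) = 3, h(11/7) = -384/343. z_3 = (11/7) - (-384/343)·((11/7) - 2)/((-384/343) - 3) = 265/157.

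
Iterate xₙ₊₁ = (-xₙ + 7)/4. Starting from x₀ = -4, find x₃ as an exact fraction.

95/64

x₁ = (-(-4) + 7)/4 = 11/4.
x₂ = (-(11/4) + 7)/4 = 17/16.
x₃ = (-(17/16) + 7)/4 = 95/64.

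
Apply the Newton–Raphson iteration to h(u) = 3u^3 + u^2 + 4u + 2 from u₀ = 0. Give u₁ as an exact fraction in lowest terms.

−1/2

h'(u) = 9u^2 + 2u + 4.
h(0) = 2, h'(0) = 4, so u₁ = 0 − 2/4 = −1/2.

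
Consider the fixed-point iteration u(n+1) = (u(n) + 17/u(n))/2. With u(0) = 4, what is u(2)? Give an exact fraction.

2177/528

u(1) = (4 + 17/4)/2 = 33/8.
u(2) = (33/8 + 17/(33/8))/2 = 2177/528.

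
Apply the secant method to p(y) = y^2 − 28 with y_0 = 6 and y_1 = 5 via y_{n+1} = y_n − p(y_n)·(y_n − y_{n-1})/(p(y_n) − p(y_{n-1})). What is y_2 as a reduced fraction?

58/11

p(6) = 8, p(5) = −3. y_2 = 5 − (−3)·(5 − 6)/((−3) − 8) = 58/11.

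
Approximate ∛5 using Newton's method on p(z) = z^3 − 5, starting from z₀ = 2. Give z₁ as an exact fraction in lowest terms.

p'(z) = 3z^2.
p(2) = 3, p'(2) = 12, so z₁ = 2 − 3/12 = 7/4.

7/4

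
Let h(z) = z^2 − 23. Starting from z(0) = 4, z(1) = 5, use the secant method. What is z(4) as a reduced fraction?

18181/3791

h(4) = −7, h(5) = 2. z(2) = 5 − 2·(5 − 4)/(2 − (−7)) = 43/9.
h(5) = 2, h(43/9) = −14/81. z(3) = (43/9) − (−14/81)·((43/9) − 5)/((−14/81) − 2) = 211/44.
h(43/9) = −14/81, h(211/44) = −7/1936. z(4) = (211/44) − (−7/1936)·((211/44) − (43/9))/((−7/1936) − (−14/81)) = 18181/3791.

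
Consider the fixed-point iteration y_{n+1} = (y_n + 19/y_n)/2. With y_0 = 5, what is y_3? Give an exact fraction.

y_1 = (5 + 19/5)/2 = 22/5.
y_2 = (22/5 + 19/(22/5))/2 = 959/220.
y_3 = (959/220 + 19/(959/220))/2 = 1839281/421960.

1839281/421960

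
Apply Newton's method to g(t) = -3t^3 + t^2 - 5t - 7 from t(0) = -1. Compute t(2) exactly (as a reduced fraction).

g'(t) = -9t^2 + 2t - 5.
g(-1) = 2, g'(-1) = -16, so t(1) = (-1) - 2/(-16) = -7/8.
g(-7/8) = 77/512, g'(-7/8) = -873/64, so t(2) = (-7/8) - (77/512)/(-873/64) = -3017/3492.

-3017/3492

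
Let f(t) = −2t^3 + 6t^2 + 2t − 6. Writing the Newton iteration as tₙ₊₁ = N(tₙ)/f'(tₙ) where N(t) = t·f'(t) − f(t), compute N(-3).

f'(t) = −6t^2 + 12t + 2.
N(t) = t·f'(t) − f(t) = t·(−6t^2 + 12t + 2) − (−2t^3 + 6t^2 + 2t − 6) = −4t^3 + 6t^2 + 6.
N(-3) = 168.

168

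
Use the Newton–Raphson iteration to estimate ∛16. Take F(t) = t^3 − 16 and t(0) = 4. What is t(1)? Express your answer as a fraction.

3

F'(t) = 3t^2.
F(4) = 48, F'(4) = 48, so t(1) = 4 − 48/48 = 3.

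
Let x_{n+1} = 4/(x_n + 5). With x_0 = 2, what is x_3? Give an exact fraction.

156/223

x_1 = 4/(2 + 5) = 4/7.
x_2 = 4/(4/7 + 5) = 28/39.
x_3 = 4/(28/39 + 5) = 156/223.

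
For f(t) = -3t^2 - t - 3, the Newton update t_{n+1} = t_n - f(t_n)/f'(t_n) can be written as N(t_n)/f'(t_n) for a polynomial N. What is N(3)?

f'(t) = -6t - 1.
N(t) = t·f'(t) - f(t) = t·(-6t - 1) - (-3t^2 - t - 3) = -3t^2 + 3.
N(3) = -24.

-24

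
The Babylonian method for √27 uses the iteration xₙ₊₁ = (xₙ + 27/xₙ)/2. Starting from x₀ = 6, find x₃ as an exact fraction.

x₁ = (6 + 27/6)/2 = 21/4.
x₂ = (21/4 + 27/(21/4))/2 = 291/56.
x₃ = (291/56 + 27/(291/56))/2 = 56451/10864.

56451/10864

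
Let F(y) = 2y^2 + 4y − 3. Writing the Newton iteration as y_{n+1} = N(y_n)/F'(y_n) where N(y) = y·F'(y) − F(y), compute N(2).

F'(y) = 4y + 4.
N(y) = y·F'(y) − F(y) = y·(4y + 4) − (2y^2 + 4y − 3) = 2y^2 + 3.
N(2) = 11.

11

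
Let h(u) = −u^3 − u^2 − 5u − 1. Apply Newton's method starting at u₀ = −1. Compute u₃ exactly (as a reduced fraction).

h'(u) = −3u^2 − 2u − 5.
h(−1) = 4, h'(−1) = −6, so u₁ = (−1) − 4/(−6) = −1/3.
h(−1/3) = 16/27, h'(−1/3) = −14/3, so u₂ = (−1/3) − (16/27)/(−14/3) = −13/63.
h(−13/63) = −512/250047, h'(−13/63) = −6238/1323, so u₃ = (−13/63) − (−512/250047)/(−6238/1323) = −121897/589491.

−121897/589491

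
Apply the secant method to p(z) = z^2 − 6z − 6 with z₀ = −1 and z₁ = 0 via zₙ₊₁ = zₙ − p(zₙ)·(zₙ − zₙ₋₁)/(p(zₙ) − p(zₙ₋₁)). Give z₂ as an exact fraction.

−6/7

p(−1) = 1, p(0) = −6. z₂ = 0 − (−6)·(0 − (−1))/((−6) − 1) = −6/7.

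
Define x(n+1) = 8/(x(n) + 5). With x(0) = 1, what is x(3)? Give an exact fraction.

152/119

x(1) = 8/(1 + 5) = 4/3.
x(2) = 8/(4/3 + 5) = 24/19.
x(3) = 8/(24/19 + 5) = 152/119.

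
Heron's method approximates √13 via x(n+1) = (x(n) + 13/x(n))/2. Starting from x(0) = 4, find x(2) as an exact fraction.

1673/464

x(1) = (4 + 13/4)/2 = 29/8.
x(2) = (29/8 + 13/(29/8))/2 = 1673/464.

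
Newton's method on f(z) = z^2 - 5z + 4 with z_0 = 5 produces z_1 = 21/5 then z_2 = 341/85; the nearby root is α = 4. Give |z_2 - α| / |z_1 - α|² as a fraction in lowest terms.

5/17

z_1 - α = 21/5 - 4 = 1/5, so |z_1 - α| = 1/5.
z_2 - α = 341/85 - 4 = 1/85, so |z_2 - α| = 1/85.
|z_1 - α|² = 1/25.
Ratio = (1/85) / (1/25) = 5/17.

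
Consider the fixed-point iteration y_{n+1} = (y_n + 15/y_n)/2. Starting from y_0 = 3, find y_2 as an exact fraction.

y_1 = (3 + 15/3)/2 = 4.
y_2 = (4 + 15/4)/2 = 31/8.

31/8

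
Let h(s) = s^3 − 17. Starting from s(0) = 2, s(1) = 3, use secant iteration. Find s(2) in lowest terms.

47/19

h(2) = −9, h(3) = 10. s(2) = 3 − 10·(3 − 2)/(10 − (−9)) = 47/19.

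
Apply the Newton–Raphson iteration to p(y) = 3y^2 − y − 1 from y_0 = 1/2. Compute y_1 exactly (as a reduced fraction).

7/8

p'(y) = 6y − 1.
p(1/2) = −3/4, p'(1/2) = 2, so y_1 = (1/2) − (−3/4)/2 = 7/8.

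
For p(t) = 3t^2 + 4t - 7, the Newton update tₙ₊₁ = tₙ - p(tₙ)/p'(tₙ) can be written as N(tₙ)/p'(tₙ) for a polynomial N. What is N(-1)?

10

p'(t) = 6t + 4.
N(t) = t·p'(t) - p(t) = t·(6t + 4) - (3t^2 + 4t - 7) = 3t^2 + 7.
N(-1) = 10.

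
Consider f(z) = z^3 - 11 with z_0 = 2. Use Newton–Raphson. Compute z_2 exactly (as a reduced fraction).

f'(z) = 3z^2.
f(2) = -3, f'(2) = 12, so z_1 = 2 - (-3)/12 = 9/4.
f(9/4) = 25/64, f'(9/4) = 243/16, so z_2 = (9/4) - (25/64)/(243/16) = 1081/486.

1081/486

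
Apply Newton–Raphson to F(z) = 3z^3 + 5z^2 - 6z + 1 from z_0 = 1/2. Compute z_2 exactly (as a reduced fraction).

F'(z) = 9z^2 + 10z - 6.
F(1/2) = -3/8, F'(1/2) = 5/4, so z_1 = (1/2) - (-3/8)/(5/4) = 4/5.
F(4/5) = 117/125, F'(4/5) = 194/25, so z_2 = (4/5) - (117/125)/(194/25) = 659/970.

659/970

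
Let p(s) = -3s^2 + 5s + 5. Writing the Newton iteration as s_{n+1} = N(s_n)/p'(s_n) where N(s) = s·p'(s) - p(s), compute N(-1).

p'(s) = -6s + 5.
N(s) = s·p'(s) - p(s) = s·(-6s + 5) - (-3s^2 + 5s + 5) = -3s^2 - 5.
N(-1) = -8.

-8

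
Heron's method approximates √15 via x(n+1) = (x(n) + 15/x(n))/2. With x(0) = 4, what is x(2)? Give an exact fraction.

1921/496

x(1) = (4 + 15/4)/2 = 31/8.
x(2) = (31/8 + 15/(31/8))/2 = 1921/496.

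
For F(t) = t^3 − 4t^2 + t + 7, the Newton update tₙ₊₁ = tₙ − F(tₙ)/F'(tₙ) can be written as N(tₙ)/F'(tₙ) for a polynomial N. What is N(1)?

F'(t) = 3t^2 − 8t + 1.
N(t) = t·F'(t) − F(t) = t·(3t^2 − 8t + 1) − (t^3 − 4t^2 + t + 7) = 2t^3 − 4t^2 − 7.
N(1) = −9.

−9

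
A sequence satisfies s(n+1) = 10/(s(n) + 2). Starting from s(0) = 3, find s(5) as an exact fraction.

190/83

s(1) = 10/(3 + 2) = 2.
s(2) = 10/(2 + 2) = 5/2.
s(3) = 10/(5/2 + 2) = 20/9.
s(4) = 10/(20/9 + 2) = 45/19.
s(5) = 10/(45/19 + 2) = 190/83.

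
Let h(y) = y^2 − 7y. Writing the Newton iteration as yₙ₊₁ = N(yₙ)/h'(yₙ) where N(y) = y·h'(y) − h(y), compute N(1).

h'(y) = 2y − 7.
N(y) = y·h'(y) − h(y) = y·(2y − 7) − (y^2 − 7y) = y^2.
N(1) = 1.

1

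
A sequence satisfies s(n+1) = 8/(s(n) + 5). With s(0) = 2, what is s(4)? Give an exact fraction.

s(1) = 8/(2 + 5) = 8/7.
s(2) = 8/(8/7 + 5) = 56/43.
s(3) = 8/(56/43 + 5) = 344/271.
s(4) = 8/(344/271 + 5) = 2168/1699.

2168/1699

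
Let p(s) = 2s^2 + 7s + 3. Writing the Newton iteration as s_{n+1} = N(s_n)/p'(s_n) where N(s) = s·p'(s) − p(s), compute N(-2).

p'(s) = 4s + 7.
N(s) = s·p'(s) − p(s) = s·(4s + 7) − (2s^2 + 7s + 3) = 2s^2 − 3.
N(-2) = 5.

5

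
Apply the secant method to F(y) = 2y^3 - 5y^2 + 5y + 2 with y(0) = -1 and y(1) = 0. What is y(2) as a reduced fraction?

F(-1) = -10, F(0) = 2. y(2) = 0 - 2·(0 - (-1))/(2 - (-10)) = -1/6.

-1/6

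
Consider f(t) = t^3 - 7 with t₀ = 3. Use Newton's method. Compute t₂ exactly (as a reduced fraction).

591743/301401

f'(t) = 3t^2.
f(3) = 20, f'(3) = 27, so t₁ = 3 - 20/27 = 61/27.
f(61/27) = 89200/19683, f'(61/27) = 3721/243, so t₂ = (61/27) - (89200/19683)/(3721/243) = 591743/301401.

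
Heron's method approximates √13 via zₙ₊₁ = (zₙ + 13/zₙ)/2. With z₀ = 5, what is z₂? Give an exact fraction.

z₁ = (5 + 13/5)/2 = 19/5.
z₂ = (19/5 + 13/(19/5))/2 = 343/95.

343/95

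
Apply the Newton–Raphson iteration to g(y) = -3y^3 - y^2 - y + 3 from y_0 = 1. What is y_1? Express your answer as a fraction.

g'(y) = -9y^2 - 2y - 1.
g(1) = -2, g'(1) = -12, so y_1 = 1 - (-2)/(-12) = 5/6.

5/6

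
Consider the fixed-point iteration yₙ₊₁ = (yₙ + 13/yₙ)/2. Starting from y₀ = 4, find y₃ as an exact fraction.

y₁ = (4 + 13/4)/2 = 29/8.
y₂ = (29/8 + 13/(29/8))/2 = 1673/464.
y₃ = (1673/464 + 13/(1673/464))/2 = 5597777/1552544.

5597777/1552544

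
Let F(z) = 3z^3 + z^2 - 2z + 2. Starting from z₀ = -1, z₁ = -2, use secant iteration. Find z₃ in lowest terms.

F(-1) = 2, F(-2) = -14. z₂ = (-2) - (-14)·((-2) - (-1))/((-14) - 2) = -9/8.
F(-2) = -14, F(-9/8) = 637/512. z₃ = (-9/8) - (637/512)·((-9/8) - (-2))/((637/512) - (-14)) = -1334/1115.

-1334/1115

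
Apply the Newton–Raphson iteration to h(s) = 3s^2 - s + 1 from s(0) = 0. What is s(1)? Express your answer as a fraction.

h'(s) = 6s - 1.
h(0) = 1, h'(0) = -1, so s(1) = 0 - 1/(-1) = 1.

1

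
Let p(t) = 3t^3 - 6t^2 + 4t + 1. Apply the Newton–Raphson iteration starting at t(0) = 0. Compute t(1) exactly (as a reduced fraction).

p'(t) = 9t^2 - 12t + 4.
p(0) = 1, p'(0) = 4, so t(1) = 0 - 1/4 = -1/4.

-1/4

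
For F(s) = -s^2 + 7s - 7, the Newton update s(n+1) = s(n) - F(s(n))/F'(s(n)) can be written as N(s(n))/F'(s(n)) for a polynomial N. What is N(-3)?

-2

F'(s) = -2s + 7.
N(s) = s·F'(s) - F(s) = s·(-2s + 7) - (-s^2 + 7s - 7) = -s^2 + 7.
N(-3) = -2.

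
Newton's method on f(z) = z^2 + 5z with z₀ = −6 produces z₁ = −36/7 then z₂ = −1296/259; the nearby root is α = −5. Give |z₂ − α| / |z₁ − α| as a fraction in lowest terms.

1/37

z₁ − α = −36/7 − (−5) = −36/7 + 5 = −1/7, so |z₁ − α| = 1/7.
z₂ − α = −1296/259 − (−5) = −1296/259 + 5 = −1/259, so |z₂ − α| = 1/259.
Ratio = (1/259) / (1/7) = 1/37.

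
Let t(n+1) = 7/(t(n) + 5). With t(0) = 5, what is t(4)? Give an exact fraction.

2485/2174

t(1) = 7/(5 + 5) = 7/10.
t(2) = 7/(7/10 + 5) = 70/57.
t(3) = 7/(70/57 + 5) = 399/355.
t(4) = 7/(399/355 + 5) = 2485/2174.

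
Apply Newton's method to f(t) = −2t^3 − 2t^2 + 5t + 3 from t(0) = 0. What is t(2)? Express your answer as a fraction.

−357/655

f'(t) = −6t^2 − 4t + 5.
f(0) = 3, f'(0) = 5, so t(1) = 0 − 3/5 = −3/5.
f(−3/5) = −36/125, f'(−3/5) = 131/25, so t(2) = (−3/5) − (−36/125)/(131/25) = −357/655.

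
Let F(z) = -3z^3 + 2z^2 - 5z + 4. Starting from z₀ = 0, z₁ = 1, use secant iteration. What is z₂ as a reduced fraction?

F(0) = 4, F(1) = -2. z₂ = 1 - (-2)·(1 - 0)/((-2) - 4) = 2/3.

2/3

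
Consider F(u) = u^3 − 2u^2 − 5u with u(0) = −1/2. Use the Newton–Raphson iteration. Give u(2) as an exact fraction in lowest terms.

2/81

F'(u) = 3u^2 − 4u − 5.
F(−1/2) = 15/8, F'(−1/2) = −9/4, so u(1) = (−1/2) − (15/8)/(−9/4) = 1/3.
F(1/3) = −50/27, F'(1/3) = −6, so u(2) = (1/3) − (−50/27)/(−6) = 2/81.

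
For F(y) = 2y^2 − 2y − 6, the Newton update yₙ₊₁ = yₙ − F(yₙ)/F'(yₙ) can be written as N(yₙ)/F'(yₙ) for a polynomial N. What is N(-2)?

F'(y) = 4y − 2.
N(y) = y·F'(y) − F(y) = y·(4y − 2) − (2y^2 − 2y − 6) = 2y^2 + 6.
N(-2) = 14.

14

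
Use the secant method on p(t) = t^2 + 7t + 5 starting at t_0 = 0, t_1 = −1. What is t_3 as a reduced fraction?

p(0) = 5, p(−1) = −1. t_2 = (−1) − (−1)·((−1) − 0)/((−1) − 5) = −5/6.
p(−1) = −1, p(−5/6) = −5/36. t_3 = (−5/6) − (−5/36)·((−5/6) − (−1))/((−5/36) − (−1)) = −25/31.

−25/31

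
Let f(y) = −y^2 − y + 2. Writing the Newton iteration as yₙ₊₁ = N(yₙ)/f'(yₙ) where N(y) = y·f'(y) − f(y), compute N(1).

−3

f'(y) = −2y − 1.
N(y) = y·f'(y) − f(y) = y·(−2y − 1) − (−y^2 − y + 2) = −y^2 − 2.
N(1) = −3.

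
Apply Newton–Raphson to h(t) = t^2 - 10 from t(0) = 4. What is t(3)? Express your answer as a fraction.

216401/68432

h'(t) = 2t.
h(4) = 6, h'(4) = 8, so t(1) = 4 - 6/8 = 13/4.
h(13/4) = 9/16, h'(13/4) = 13/2, so t(2) = (13/4) - (9/16)/(13/2) = 329/104.
h(329/104) = 81/10816, h'(329/104) = 329/52, so t(3) = (329/104) - (81/10816)/(329/52) = 216401/68432.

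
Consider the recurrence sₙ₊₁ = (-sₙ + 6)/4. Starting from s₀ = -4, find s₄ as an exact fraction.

151/128

s₁ = (-(-4) + 6)/4 = 5/2.
s₂ = (-(5/2) + 6)/4 = 7/8.
s₃ = (-(7/8) + 6)/4 = 41/32.
s₄ = (-(41/32) + 6)/4 = 151/128.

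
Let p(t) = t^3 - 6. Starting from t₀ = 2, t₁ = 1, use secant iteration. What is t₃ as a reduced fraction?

p(2) = 2, p(1) = -5. t₂ = 1 - (-5)·(1 - 2)/((-5) - 2) = 12/7.
p(1) = -5, p(12/7) = -330/343. t₃ = (12/7) - (-330/343)·((12/7) - 1)/((-330/343) - (-5)) = 522/277.

522/277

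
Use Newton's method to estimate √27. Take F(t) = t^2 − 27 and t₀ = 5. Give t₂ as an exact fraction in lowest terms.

F'(t) = 2t.
F(5) = −2, F'(5) = 10, so t₁ = 5 − (−2)/10 = 26/5.
F(26/5) = 1/25, F'(26/5) = 52/5, so t₂ = (26/5) − (1/25)/(52/5) = 1351/260.

1351/260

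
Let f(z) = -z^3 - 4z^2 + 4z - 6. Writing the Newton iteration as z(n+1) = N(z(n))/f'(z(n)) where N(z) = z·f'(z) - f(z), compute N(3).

f'(z) = -3z^2 - 8z + 4.
N(z) = z·f'(z) - f(z) = z·(-3z^2 - 8z + 4) - (-z^3 - 4z^2 + 4z - 6) = -2z^3 - 4z^2 + 6.
N(3) = -84.

-84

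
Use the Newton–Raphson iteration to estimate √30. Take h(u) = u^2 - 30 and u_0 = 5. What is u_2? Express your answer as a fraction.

241/44

h'(u) = 2u.
h(5) = -5, h'(5) = 10, so u_1 = 5 - (-5)/10 = 11/2.
h(11/2) = 1/4, h'(11/2) = 11, so u_2 = (11/2) - (1/4)/11 = 241/44.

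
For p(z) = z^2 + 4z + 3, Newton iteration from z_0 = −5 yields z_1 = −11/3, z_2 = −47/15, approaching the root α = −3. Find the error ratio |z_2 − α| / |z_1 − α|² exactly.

3/10

z_1 − α = −11/3 − (−3) = −11/3 + 3 = −2/3, so |z_1 − α| = 2/3.
z_2 − α = −47/15 − (−3) = −47/15 + 3 = −2/15, so |z_2 − α| = 2/15.
|z_1 − α|² = 4/9.
Ratio = (2/15) / (4/9) = 3/10.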